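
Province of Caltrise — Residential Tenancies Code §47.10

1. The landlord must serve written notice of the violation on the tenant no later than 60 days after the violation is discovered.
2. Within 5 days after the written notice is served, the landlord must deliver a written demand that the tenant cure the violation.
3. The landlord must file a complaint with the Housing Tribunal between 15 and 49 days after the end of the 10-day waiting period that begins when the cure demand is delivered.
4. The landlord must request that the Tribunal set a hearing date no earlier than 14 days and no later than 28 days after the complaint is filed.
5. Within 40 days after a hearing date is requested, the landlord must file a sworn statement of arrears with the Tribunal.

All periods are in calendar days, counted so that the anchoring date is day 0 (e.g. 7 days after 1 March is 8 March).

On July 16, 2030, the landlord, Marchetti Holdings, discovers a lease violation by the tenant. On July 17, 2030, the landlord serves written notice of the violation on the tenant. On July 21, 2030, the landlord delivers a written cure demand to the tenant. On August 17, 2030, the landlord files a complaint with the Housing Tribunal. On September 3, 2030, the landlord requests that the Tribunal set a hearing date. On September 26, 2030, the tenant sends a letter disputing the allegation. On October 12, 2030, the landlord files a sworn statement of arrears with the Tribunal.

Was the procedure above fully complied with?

Step 1: 60 days after July 16, 2030 (when the violation is discovered) is September 14, 2030; done July 17, 2030 — timely.
Step 2: 5 days after July 17, 2030 (when the written notice is served) is July 22, 2030; July 21, 2030 is within that limit.
Step 3: the window is 15–49 days after July 31, 2030 (end of the 10-day waiting period, which began when the cure demand is delivered on July 21, 2030), so August 15, 2030 through September 18, 2030; done August 17, 2030 — within the window.
Step 4: the window is 14–28 days after August 17, 2030 (when the complaint is filed), so August 31, 2030 through September 14, 2030; done September 3, 2030 — within the window.
Step 5: 40 days after September 3, 2030 (when a hearing date is requested) is October 13, 2030; October 12, 2030 is within that limit.

Yes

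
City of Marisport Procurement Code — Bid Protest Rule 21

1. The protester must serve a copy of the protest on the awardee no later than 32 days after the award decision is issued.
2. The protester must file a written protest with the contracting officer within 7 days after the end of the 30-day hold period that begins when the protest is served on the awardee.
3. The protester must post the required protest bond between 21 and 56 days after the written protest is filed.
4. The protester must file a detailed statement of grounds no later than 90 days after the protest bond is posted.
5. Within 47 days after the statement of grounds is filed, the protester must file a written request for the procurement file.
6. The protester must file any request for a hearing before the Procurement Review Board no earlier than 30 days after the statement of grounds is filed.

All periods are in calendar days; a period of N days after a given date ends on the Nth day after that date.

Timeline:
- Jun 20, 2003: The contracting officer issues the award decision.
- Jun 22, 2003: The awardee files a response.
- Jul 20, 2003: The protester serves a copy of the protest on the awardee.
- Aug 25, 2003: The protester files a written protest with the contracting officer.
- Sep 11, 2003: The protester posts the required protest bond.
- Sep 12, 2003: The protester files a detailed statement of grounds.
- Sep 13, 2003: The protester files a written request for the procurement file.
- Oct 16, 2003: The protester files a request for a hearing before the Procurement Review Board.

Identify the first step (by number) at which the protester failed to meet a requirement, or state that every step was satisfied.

(1) due by Jun 20, 2003 + 32 days = Jul 22, 2003; Jul 20, 2003 is within that limit.
(2) due by Aug 19, 2003 + 7 days = Aug 26, 2003; done Aug 25, 2003 — timely.
(3) the permitted window runs from Aug 25, 2003 + 21 = Sep 15, 2003 to Aug 25, 2003 + 56 = Oct 20, 2003; done Sep 11, 2003 — 4 days before the window opened.
The analysis stops there.

Step 3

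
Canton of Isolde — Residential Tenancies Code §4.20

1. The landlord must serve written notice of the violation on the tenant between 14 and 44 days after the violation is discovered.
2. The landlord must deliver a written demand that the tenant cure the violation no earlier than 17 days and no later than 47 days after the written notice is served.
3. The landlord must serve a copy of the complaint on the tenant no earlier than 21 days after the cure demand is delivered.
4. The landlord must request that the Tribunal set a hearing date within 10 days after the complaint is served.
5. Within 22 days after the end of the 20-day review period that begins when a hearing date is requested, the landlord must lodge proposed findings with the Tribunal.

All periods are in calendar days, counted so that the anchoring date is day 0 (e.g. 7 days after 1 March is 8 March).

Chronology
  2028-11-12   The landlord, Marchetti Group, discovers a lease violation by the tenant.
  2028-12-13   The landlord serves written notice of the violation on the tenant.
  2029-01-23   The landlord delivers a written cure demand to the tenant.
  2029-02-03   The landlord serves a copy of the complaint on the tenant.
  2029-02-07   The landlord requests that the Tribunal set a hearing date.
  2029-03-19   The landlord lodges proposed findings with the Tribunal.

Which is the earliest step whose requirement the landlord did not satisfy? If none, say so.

Step 1 — 14 and 44 days from 2028-11-12 (when the violation is discovered) are 2028-11-26 and 2028-12-26 respectively; done 2028-12-13 — within the window.
Step 2 — 17 and 47 days from 2028-12-13 (when the written notice is served) are 2028-12-30 and 2029-01-29 respectively; done 2029-01-23, which is between those dates.
Step 3 — must wait 21 days from 2029-01-23 (when the cure demand is delivered), so not before 2029-02-13; 2029-02-03 is 10 days before the earliest permitted date.
The procedure was therefore not followed at step 3.

Step 3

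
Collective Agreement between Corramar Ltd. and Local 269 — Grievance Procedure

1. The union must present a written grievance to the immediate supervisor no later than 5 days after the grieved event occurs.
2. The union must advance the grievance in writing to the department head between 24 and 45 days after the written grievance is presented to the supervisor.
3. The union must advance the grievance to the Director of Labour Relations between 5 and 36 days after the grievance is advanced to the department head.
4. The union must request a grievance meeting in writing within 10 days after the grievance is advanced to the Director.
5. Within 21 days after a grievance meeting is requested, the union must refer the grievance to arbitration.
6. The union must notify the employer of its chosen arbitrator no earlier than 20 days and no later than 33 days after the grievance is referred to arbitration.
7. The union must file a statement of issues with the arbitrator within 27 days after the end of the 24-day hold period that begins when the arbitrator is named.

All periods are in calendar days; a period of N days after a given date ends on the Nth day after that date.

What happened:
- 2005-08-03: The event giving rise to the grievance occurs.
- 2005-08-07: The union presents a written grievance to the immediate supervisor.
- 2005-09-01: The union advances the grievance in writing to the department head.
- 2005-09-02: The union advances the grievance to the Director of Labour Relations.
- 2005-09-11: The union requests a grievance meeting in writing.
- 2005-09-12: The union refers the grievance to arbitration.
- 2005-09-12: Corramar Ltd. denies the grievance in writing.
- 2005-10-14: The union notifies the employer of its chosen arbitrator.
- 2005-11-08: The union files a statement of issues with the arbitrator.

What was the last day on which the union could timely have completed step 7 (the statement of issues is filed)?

The arbitrator is named on 2005-10-14; the 24-day hold period therefore ends 2005-11-07, and step 7 runs from that date. 27 days after 2005-11-07 is 2005-12-04.

2005-12-04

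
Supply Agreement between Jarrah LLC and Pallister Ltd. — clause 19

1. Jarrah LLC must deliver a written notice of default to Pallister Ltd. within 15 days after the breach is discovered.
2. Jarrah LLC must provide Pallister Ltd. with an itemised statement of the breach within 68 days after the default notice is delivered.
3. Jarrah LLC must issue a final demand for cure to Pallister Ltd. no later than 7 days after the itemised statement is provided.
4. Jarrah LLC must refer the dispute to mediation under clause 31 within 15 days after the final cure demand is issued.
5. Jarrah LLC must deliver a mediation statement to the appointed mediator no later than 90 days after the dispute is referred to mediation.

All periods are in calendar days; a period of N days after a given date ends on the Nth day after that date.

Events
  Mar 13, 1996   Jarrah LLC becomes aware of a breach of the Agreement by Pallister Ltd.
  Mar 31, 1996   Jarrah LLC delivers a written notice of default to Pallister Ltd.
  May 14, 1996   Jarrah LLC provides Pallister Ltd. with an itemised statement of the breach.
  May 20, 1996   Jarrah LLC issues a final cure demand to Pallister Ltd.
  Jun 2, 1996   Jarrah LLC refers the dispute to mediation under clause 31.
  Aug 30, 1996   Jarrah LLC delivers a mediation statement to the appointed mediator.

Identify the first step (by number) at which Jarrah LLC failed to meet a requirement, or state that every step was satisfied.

Step 1

Step 1: 15 days after Mar 13, 1996 (when the breach is discovered) is Mar 28, 1996; not done until Mar 31, 1996, 3 days after the deadline.
The analysis stops there.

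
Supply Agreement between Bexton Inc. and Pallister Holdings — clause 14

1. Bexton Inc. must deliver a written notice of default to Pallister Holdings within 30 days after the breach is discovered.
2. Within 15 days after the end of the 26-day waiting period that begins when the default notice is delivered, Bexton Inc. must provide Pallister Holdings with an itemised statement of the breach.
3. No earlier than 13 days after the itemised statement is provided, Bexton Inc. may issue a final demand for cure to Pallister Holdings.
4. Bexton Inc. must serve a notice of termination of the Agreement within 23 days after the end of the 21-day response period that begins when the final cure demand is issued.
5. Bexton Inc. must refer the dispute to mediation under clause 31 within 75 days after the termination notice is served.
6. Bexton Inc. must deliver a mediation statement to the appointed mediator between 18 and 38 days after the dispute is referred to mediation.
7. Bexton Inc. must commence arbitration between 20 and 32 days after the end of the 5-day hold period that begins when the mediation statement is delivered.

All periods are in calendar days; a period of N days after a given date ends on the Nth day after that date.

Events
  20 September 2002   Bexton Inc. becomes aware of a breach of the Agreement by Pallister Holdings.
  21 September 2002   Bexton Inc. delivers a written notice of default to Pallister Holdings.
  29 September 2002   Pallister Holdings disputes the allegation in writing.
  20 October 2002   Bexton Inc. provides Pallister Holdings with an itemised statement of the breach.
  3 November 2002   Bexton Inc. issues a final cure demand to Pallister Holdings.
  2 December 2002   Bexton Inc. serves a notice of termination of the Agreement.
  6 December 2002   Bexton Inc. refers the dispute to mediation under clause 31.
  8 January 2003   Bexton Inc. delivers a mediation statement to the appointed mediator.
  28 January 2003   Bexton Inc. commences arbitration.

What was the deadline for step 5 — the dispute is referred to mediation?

15 February 2003

Step 5 runs from 2 December 2002, when the termination notice is served. 75 days after 2 December 2002 is 15 February 2003.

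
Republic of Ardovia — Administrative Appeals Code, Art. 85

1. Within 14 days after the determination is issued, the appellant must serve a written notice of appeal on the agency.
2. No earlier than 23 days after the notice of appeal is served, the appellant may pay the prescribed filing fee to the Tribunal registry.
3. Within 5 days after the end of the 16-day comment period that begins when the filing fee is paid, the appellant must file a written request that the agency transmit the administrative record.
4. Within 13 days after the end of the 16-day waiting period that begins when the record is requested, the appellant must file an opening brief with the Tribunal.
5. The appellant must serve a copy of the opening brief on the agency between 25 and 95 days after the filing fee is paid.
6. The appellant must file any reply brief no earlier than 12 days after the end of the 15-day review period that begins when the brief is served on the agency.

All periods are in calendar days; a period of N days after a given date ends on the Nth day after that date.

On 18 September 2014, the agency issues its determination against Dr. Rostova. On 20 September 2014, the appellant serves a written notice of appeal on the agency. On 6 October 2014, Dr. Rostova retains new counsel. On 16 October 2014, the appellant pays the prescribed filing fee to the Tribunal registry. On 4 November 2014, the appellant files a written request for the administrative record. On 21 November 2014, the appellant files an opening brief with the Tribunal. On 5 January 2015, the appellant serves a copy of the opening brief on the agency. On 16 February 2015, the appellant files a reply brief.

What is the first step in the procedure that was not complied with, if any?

None — every step was satisfied

Step 1: 14 days after 18 September 2014 (when the determination is issued) is 2 October 2014; done 20 September 2014 — timely.
Step 2: the earliest permitted date is 23 days after 20 September 2014 (when the notice of appeal is served), i.e. 13 October 2014; done 16 October 2014 — permitted.
Step 3: 5 days after 1 November 2014 (end of the 16-day comment period, which began when the filing fee is paid on 16 October 2014) is 6 November 2014; 4 November 2014 is within that limit.
Step 4: 13 days after 20 November 2014 (end of the 16-day waiting period, which began when the record is requested on 4 November 2014) is 3 December 2014; 21 November 2014 is within that limit.
Step 5: the window is 25–95 days after 16 October 2014 (when the filing fee is paid), so 10 November 2014 through 19 January 2015; 5 January 2015 falls inside that range.
Step 6: the earliest permitted date is 12 days after 20 January 2015 (end of the 15-day review period, which began when the brief is served on the agency on 5 January 2015), i.e. 1 February 2015; done 16 February 2015 — permitted.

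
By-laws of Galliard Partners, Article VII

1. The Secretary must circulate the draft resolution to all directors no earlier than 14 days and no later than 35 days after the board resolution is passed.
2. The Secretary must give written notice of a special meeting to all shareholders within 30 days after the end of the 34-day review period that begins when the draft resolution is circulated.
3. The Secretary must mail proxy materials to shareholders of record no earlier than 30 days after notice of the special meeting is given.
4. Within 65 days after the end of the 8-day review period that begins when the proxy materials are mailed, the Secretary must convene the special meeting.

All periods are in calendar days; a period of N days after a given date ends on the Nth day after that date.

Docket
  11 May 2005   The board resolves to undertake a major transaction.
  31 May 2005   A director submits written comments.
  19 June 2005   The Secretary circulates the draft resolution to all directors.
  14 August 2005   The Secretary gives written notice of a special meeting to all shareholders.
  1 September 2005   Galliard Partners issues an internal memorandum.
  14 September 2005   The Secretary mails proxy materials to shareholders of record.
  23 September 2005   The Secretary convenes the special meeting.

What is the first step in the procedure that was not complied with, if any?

Step 1: the window is 14–35 days after 11 May 2005 (when the board resolution is passed), so 25 May 2005 through 15 June 2005; 19 June 2005 is 4 days past the end of the window.
That is the first point of non-compliance.

Step 1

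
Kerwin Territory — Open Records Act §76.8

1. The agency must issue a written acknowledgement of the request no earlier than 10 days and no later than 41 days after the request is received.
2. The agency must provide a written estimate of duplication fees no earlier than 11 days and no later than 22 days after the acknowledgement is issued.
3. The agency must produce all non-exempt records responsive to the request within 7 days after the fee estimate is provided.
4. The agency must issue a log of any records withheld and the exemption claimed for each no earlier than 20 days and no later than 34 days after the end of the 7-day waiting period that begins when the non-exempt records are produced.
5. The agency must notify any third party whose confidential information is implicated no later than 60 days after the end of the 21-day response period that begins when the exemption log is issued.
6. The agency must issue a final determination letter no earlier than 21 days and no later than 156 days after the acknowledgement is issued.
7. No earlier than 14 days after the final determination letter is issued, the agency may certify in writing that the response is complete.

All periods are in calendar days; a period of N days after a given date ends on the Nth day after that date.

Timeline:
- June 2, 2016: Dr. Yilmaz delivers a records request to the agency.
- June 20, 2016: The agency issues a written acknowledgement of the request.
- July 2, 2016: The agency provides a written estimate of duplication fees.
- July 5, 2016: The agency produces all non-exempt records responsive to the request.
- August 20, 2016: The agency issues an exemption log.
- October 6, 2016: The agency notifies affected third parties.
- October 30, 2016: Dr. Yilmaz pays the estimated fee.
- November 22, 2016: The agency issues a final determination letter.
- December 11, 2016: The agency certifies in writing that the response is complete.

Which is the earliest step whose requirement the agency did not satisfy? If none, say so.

Step 4

Step 1: the window is 10–41 days after June 2, 2016 (when the request is received), so June 12, 2016 through July 13, 2016; done June 20, 2016 — within the window.
Step 2: the window is 11–22 days after June 20, 2016 (when the acknowledgement is issued), so July 1, 2016 through July 12, 2016; done July 2, 2016 — within the window.
Step 3: 7 days after July 2, 2016 (when the fee estimate is provided) is July 9, 2016; done July 5, 2016 — timely.
Step 4: the window is 20–34 days after July 12, 2016 (end of the 7-day waiting period, which began when the non-exempt records are produced on July 5, 2016), so August 1, 2016 through August 15, 2016; done August 20, 2016 — 5 days after the window closed.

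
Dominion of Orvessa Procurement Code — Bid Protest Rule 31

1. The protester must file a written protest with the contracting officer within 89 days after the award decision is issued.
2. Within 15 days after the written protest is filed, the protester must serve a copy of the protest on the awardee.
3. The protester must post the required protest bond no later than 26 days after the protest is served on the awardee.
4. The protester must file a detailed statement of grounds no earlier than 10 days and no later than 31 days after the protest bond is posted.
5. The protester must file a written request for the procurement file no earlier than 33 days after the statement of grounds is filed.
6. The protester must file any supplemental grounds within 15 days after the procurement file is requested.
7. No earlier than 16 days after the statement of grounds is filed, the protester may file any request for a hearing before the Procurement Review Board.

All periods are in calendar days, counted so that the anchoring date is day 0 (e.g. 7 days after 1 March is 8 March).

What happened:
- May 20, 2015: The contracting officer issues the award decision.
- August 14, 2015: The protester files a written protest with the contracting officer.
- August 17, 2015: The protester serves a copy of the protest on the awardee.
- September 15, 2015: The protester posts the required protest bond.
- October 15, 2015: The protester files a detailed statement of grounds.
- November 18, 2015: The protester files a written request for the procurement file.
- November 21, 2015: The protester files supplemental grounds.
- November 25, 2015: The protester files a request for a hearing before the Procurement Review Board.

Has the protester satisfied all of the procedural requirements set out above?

(1) due by May 20, 2015 + 89 days = August 17, 2015; August 14, 2015 is within that limit.
(2) due by August 14, 2015 + 15 days = August 29, 2015; completed August 17, 2015, before the deadline.
(3) due by August 17, 2015 + 26 days = September 12, 2015; not done until September 15, 2015, 3 days after the deadline.

No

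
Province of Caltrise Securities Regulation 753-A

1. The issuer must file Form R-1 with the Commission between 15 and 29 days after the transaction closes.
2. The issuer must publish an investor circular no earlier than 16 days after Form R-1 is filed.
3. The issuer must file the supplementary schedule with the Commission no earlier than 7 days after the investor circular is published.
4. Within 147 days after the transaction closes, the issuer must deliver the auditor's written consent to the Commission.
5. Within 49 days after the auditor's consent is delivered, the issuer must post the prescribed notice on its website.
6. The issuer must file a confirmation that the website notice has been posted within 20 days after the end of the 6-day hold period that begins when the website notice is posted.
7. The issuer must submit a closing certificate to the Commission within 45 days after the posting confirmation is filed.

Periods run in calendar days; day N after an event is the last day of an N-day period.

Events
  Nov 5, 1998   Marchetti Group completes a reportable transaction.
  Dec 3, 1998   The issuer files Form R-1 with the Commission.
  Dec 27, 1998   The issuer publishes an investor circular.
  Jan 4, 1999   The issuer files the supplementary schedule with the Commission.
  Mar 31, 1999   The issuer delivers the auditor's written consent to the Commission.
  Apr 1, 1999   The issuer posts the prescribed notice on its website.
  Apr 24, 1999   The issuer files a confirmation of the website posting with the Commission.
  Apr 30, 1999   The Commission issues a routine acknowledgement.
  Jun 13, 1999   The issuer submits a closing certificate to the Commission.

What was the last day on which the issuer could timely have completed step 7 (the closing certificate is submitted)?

Jun 8, 1999

Step 7 runs from Apr 24, 1999, when the posting confirmation is filed. 45 days after Apr 24, 1999 is Jun 8, 1999.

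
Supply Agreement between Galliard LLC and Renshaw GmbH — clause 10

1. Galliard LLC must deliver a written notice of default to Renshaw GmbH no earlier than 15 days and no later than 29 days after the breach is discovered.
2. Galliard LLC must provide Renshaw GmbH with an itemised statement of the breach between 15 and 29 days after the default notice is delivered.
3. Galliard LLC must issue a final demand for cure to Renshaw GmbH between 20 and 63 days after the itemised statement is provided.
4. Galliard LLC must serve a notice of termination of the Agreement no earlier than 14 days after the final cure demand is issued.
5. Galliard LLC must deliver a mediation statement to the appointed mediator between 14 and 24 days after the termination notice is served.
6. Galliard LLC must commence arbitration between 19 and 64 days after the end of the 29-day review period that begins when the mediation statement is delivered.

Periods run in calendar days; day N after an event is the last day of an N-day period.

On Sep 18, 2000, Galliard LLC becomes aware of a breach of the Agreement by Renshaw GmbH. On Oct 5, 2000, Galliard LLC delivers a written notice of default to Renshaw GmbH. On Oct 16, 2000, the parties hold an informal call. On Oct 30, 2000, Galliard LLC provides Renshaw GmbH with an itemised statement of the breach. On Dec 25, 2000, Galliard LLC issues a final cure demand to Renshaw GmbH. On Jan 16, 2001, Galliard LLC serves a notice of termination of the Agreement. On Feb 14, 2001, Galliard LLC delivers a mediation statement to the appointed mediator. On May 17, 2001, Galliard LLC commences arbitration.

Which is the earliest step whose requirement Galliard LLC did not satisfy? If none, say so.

Step 5

(1) the permitted window runs from Sep 18, 2000 + 15 = Oct 3, 2000 to Sep 18, 2000 + 29 = Oct 17, 2000; done Oct 5, 2000, which is between those dates.
(2) the permitted window runs from Oct 5, 2000 + 15 = Oct 20, 2000 to Oct 5, 2000 + 29 = Nov 3, 2000; done Oct 30, 2000 — within the window.
(3) the permitted window runs from Oct 30, 2000 + 20 = Nov 19, 2000 to Oct 30, 2000 + 63 = Jan 1, 2001; Dec 25, 2000 falls inside that range.
(4) permitted from Dec 25, 2000 + 14 days = Jan 8, 2001 onward; done Jan 16, 2001, after the minimum wait.
(5) the permitted window runs from Jan 16, 2001 + 14 = Jan 30, 2001 to Jan 16, 2001 + 24 = Feb 9, 2001; Feb 14, 2001 is 5 days past the end of the window.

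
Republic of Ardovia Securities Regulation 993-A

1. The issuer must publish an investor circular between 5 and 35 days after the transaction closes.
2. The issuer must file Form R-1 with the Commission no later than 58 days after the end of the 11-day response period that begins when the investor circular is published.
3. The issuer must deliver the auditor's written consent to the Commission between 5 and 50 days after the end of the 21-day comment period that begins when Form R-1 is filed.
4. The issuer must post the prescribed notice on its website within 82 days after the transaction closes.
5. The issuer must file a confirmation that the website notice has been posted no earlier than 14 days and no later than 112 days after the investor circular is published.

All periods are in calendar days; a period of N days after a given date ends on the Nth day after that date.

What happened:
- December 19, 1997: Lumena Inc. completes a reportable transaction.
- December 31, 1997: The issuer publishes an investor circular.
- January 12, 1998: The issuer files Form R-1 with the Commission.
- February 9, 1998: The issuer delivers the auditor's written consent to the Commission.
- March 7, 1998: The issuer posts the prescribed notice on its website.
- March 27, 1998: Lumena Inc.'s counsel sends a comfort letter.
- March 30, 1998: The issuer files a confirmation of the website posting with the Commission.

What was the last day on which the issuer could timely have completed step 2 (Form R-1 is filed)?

The investor circular is published on December 31, 1997; the 11-day response period therefore ends January 11, 1998, and step 2 runs from that date. 58 days after January 11, 1998 is March 10, 1998.

March 10, 1998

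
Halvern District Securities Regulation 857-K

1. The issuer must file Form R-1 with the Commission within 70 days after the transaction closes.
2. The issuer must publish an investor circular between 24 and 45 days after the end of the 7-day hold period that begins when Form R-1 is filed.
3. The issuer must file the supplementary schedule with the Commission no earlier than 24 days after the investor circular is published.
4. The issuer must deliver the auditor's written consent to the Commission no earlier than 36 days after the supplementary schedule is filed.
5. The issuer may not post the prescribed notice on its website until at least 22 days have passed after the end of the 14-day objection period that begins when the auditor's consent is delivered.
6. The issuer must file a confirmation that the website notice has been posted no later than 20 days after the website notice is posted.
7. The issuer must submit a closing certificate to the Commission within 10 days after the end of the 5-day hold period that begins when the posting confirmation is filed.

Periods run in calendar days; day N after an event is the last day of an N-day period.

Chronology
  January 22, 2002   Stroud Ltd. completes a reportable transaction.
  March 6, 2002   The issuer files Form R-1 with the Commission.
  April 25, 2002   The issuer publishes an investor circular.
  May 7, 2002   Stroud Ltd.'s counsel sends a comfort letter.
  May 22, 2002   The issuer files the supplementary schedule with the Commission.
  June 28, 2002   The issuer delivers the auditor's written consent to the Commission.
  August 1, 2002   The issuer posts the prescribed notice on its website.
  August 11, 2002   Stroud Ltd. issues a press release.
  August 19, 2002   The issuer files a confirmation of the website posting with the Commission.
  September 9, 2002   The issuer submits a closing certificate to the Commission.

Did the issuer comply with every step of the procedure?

Step 1 — counting 70 days from January 22, 2002 (when the transaction closes) gives a deadline of April 2, 2002; done March 6, 2002 — timely.
Step 2 — 24 and 45 days from March 13, 2002 (end of the 7-day hold period, which began when Form R-1 is filed on March 6, 2002) are April 6, 2002 and April 27, 2002 respectively; done April 25, 2002, which is between those dates.
Step 3 — must wait 24 days from April 25, 2002 (when the investor circular is published), so not before May 19, 2002; done May 22, 2002, after the minimum wait.
Step 4 — must wait 36 days from May 22, 2002 (when the supplementary schedule is filed), so not before June 27, 2002; done June 28, 2002, after the minimum wait.
Step 5 — must wait 22 days from July 12, 2002 (end of the 14-day objection period, which began when the auditor's consent is delivered on June 28, 2002), so not before August 3, 2002; done August 1, 2002 — 2 days too early.
No need to go further; step 5 was not satisfied.

No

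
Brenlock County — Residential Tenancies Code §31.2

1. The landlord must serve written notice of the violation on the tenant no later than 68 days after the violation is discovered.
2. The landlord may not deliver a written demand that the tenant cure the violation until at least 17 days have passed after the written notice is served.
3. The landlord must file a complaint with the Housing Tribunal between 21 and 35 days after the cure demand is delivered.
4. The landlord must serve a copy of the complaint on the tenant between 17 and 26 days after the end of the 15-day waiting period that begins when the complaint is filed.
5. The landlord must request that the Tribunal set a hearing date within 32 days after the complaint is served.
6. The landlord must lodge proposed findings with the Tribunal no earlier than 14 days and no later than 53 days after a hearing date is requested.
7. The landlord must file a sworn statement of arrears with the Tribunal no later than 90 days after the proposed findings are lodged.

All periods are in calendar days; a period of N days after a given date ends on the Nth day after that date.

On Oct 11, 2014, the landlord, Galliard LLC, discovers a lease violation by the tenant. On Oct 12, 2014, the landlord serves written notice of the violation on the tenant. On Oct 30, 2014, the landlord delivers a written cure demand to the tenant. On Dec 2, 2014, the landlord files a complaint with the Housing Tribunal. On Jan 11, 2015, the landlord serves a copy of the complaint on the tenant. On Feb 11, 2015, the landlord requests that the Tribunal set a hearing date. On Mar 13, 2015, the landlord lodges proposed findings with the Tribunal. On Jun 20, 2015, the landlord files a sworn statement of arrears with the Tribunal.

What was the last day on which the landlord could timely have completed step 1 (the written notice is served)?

Dec 18, 2014

Step 1 runs from Oct 11, 2014, when the violation is discovered. 68 days after Oct 11, 2014 is Dec 18, 2014.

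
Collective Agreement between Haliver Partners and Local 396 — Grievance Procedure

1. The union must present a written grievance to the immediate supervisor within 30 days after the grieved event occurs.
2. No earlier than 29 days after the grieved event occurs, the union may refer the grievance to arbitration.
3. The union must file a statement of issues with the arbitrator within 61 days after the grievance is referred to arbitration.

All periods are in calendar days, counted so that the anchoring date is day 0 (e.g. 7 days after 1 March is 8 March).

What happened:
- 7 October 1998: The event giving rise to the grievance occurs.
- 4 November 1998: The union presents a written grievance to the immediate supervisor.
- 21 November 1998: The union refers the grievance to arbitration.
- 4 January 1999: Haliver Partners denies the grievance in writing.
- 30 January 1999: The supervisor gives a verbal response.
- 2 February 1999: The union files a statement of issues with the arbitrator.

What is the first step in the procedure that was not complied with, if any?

Step 3

(1) due by 7 October 1998 + 30 days = 6 November 1998; completed 4 November 1998, before the deadline.
(2) permitted from 7 October 1998 + 29 days = 5 November 1998 onward; done 21 November 1998, after the minimum wait.
(3) due by 21 November 1998 + 61 days = 21 January 1999; done 2 February 1999 — 12 days late.
No need to go further; step 3 was not satisfied.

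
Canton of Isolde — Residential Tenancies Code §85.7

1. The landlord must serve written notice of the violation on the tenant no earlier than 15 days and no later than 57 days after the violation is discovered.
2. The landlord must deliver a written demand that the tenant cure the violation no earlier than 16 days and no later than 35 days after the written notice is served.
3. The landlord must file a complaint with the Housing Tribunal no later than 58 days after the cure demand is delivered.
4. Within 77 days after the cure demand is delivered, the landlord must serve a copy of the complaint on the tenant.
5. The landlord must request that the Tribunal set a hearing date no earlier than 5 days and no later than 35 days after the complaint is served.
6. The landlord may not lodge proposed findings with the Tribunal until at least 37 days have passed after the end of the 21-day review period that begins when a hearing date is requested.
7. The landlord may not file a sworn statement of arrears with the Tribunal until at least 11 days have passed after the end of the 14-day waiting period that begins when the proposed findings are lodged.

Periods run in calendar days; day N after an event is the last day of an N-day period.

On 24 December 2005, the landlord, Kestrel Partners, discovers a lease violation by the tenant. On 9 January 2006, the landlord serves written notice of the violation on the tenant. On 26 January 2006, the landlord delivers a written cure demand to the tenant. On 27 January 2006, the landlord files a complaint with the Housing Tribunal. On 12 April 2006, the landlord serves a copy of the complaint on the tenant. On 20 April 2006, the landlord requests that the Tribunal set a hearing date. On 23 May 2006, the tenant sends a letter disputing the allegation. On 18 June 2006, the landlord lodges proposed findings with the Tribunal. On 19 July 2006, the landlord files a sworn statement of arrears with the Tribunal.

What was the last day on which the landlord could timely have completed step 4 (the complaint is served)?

13 April 2006

Step 4 runs from 26 January 2006, when the cure demand is delivered. 77 days after 26 January 2006 is 13 April 2006.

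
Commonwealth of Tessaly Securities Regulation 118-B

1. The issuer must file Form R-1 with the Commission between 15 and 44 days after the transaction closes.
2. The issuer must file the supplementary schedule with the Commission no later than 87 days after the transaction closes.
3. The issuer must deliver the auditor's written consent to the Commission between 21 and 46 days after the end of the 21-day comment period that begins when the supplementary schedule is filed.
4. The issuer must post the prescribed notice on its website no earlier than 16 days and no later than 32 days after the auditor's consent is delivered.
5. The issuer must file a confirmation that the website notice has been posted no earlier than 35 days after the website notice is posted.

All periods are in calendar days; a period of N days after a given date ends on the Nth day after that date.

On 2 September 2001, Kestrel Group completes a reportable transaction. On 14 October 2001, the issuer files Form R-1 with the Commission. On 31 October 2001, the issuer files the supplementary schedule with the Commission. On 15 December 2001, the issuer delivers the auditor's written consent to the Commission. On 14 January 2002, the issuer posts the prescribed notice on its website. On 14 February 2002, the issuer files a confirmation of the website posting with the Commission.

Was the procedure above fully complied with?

No

Step 1 — 15 and 44 days from 2 September 2001 (when the transaction closes) are 17 September 2001 and 16 October 2001 respectively; done 14 October 2001 — within the window.
Step 2 — counting 87 days from 2 September 2001 (when the transaction closes) gives a deadline of 28 November 2001; completed 31 October 2001, before the deadline.
Step 3 — 21 and 46 days from 21 November 2001 (end of the 21-day comment period, which began when the supplementary schedule is filed on 31 October 2001) are 12 December 2001 and 6 January 2002 respectively; done 15 December 2001 — within the window.
Step 4 — 16 and 32 days from 15 December 2001 (when the auditor's consent is delivered) are 31 December 2001 and 16 January 2002 respectively; done 14 January 2002 — within the window.
Step 5 — must wait 35 days from 14 January 2002 (when the website notice is posted), so not before 18 February 2002; done 14 February 2002 — 4 days too early.
No need to go further; step 5 was not satisfied.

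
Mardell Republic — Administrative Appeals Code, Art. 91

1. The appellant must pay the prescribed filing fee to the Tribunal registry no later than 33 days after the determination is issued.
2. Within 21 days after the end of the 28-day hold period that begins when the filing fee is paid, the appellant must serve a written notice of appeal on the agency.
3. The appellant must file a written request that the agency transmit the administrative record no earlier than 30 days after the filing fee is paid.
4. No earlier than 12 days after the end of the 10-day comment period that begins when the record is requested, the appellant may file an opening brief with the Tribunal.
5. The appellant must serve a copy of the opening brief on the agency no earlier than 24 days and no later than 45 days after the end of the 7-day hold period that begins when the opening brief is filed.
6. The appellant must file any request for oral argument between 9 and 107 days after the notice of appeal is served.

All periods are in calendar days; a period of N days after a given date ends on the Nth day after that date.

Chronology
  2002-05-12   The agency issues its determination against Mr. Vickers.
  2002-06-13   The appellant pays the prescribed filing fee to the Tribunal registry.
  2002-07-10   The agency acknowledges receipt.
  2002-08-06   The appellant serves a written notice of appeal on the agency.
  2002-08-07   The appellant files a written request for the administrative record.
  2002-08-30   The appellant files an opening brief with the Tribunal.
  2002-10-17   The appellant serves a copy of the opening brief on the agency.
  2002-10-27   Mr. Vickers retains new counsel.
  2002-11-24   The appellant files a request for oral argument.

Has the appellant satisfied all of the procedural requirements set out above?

No

Step 1: 33 days after 2002-05-12 (when the determination is issued) is 2002-06-14; done 2002-06-13 — timely.
Step 2: 21 days after 2002-07-11 (end of the 28-day hold period, which began when the filing fee is paid on 2002-06-13) is 2002-08-01; 2002-08-06 misses that deadline by 5 days.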